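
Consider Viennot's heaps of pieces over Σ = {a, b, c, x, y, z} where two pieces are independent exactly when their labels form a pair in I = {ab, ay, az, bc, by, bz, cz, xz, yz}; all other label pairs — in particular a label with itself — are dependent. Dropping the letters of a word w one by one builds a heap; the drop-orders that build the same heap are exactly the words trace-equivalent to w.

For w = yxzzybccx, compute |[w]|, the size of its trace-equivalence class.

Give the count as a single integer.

drop 0:y onto floor
drop 1:x onto {0:y}
drop 2:z onto floor
drop 3:z onto {2:z}
drop 4:y onto {1:x}
drop 5:b onto {1:x}
drop 6:c onto {4:y}
drop 7:c onto {6:c}
drop 8:x onto {5:b, 7:c}
ground layer = {0:y, 2:z}
drop-orders for the pieces not yet dropped (sum over which currently-grounded one goes next):
  1 to go: {3} 1  {8} 1
  2 to go: {2,3} 1  {3,8} 2  {5,8} 1  {7,8} 1
  3 to go: {2,3,8} 3  {3,5,8} 3  {3,7,8} 3  {5,7,8} 2  {6,7,8} 1
  4 to go: {2,3,5,8} 6  {2,3,7,8} 6  {3,5,7,8} 8  {3,6,7,8} 4  {4,6,7,8} 1  {5,6,7,8} 3
  5 to go: {2,3,5,7,8} 20  {2,3,6,7,8} 10  {3,4,6,7,8} 5  {3,5,6,7,8} 15  {4,5,6,7,8} 4
  6 to go: {1,4,5,6,7,8} 4  {2,3,4,6,7,8} 15  {2,3,5,6,7,8} 45  {3,4,5,6,7,8} 24
  7 to go: {0,1,4,5,6,7,8} 4  {1,3,4,5,6,7,8} 28  {2,3,4,5,6,7,8} 84
  if 0:y drops first: 112 orders
  if 2:z drops first: 32 orders
heap linearizations: 144

144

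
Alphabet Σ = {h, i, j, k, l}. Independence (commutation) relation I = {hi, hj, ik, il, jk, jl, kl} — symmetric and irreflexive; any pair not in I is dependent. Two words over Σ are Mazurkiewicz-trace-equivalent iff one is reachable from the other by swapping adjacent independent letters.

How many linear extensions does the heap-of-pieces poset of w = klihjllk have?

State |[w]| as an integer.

#0=k has no predecessor
#1=l has no predecessor
#2=i has no predecessor
#3=h depends on [0:k, 1:l]
#4=j depends on [2:i]
#5=l depends on [3:h]
#6=l depends on [5:l]
#7=k depends on [3:h]
sources: [0:k, 1:l, 2:i]
N(rest) = Σ N(rest − s) over sources s of rest; N(one piece) = 1:
  size 1 → [4]=1  [6]=1  [7]=1
  size 2 → [2,4]=1  [4,6]=2  [4,7]=2  [5,6]=1  [6,7]=2
  size 3 → [2,4,6]=3  [2,4,7]=3  [4,5,6]=3  [4,6,7]=6  [5,6,7]=3
  size 4 → [2,4,5,6]=6  [2,4,6,7]=12  [3,5,6,7]=3  [4,5,6,7]=12
  size 5 → [0,3,5,6,7]=3  [1,3,5,6,7]=3  [2,4,5,6,7]=30  [3,4,5,6,7]=15
  size 6 → [0,1,3,5,6,7]=6  [0,3,4,5,6,7]=18  [1,3,4,5,6,7]=18  [2,3,4,5,6,7]=45
  first=0(k) contributes 63
  first=1(l) contributes 63
  first=2(i) contributes 42
|[w]| = 168

168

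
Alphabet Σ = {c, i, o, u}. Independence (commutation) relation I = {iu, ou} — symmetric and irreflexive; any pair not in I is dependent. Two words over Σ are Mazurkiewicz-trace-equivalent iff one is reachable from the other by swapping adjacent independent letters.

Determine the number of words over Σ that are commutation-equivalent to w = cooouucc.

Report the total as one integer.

0(c) covers ∅
1(o) covers 0:c
2(o) covers 1:o
3(o) covers 2:o
4(u) covers 0:c
5(u) covers 4:u
6(c) covers 3:o, 5:u
7(c) covers 6:c
floor of heap: 0:c
completions by unplaced set U, small U first (add the entries for U minus each lowest piece of U):
  |U|=1: {7}:1
  |U|=2: {6,7}:1
  |U|=3: {3,6,7}:1  {5,6,7}:1
  |U|=4: {2,3,6,7}:1  {3,5,6,7}:2  {4,5,6,7}:1
  |U|=5: {1,2,3,6,7}:1  {2,3,5,6,7}:3  {3,4,5,6,7}:3
  |U|=6: {1,2,3,5,6,7}:4  {2,3,4,5,6,7}:6
  start at 0(c): 10

10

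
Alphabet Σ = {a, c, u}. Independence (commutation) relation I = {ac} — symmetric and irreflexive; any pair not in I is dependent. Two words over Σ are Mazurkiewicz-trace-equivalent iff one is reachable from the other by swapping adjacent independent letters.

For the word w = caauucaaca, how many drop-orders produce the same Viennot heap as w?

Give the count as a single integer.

#0=c has no predecessor
#1=a has no predecessor
#2=a depends on [1:a]
#3=u depends on [0:c, 2:a]
#4=u depends on [3:u]
#5=c depends on [4:u]
#6=a depends on [4:u]
#7=a depends on [6:a]
#8=c depends on [5:c]
#9=a depends on [7:a]
sources: [0:c, 1:a]
N(rest) = Σ N(rest − s) over sources s of rest; N(one piece) = 1:
  size 1 → [8]=1  [9]=1
  size 2 → [5,8]=1  [7,9]=1  [8,9]=2
  size 3 → [5,8,9]=3  [6,7,9]=1  [7,8,9]=3
  size 4 → [5,7,8,9]=6  [6,7,8,9]=4
  size 5 → [5,6,7,8,9]=10
  size 6 → [4,5,6,7,8,9]=10
  size 7 → [3,4,5,6,7,8,9]=10
  size 8 → [0,3,4,5,6,7,8,9]=10  [2,3,4,5,6,7,8,9]=10
  first=0(c) contributes 10
  first=1(a) contributes 20
|[w]| = 30

30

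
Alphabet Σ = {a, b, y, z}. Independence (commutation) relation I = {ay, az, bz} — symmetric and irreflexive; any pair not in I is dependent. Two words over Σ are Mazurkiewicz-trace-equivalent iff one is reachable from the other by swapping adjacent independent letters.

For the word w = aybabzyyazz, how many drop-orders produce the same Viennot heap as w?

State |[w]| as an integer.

47

piece 0:a — minimal
piece 1:y — minimal
piece 2:b rests on {0:a, 1:y}
piece 3:a rests on {2:b}
piece 4:b rests on {3:a}
piece 5:z rests on {1:y}
piece 6:y rests on {4:b, 5:z}
piece 7:y rests on {6:y}
piece 8:a rests on {4:b}
piece 9:z rests on {7:y}
piece 10:z rests on {9:z}
minimal pieces: {0:a, 1:y}
ways to finish when only these pieces remain (= sum over removing one remaining piece with nothing left below it):
  1 left: {8}→1  {10}→1
  2 left: {8,10}→2  {9,10}→1
  3 left: {7,9,10}→1  {8,9,10}→3
  4 left: {6,7,9,10}→1  {7,8,9,10}→4
  5 left: {5,6,7,9,10}→1  {6,7,8,9,10}→5
  6 left: {4,6,7,8,9,10}→5  {5,6,7,8,9,10}→6
  7 left: {3,4,6,7,8,9,10}→5  {4,5,6,7,8,9,10}→11
  8 left: {2,3,4,6,7,8,9,10}→5  {3,4,5,6,7,8,9,10}→16
  9 left: {0,2,3,4,6,7,8,9,10}→5  {2,3,4,5,6,7,8,9,10}→21
  placing 0:a first → 21 extensions
  placing 1:y first → 26 extensions
total linear extensions = 47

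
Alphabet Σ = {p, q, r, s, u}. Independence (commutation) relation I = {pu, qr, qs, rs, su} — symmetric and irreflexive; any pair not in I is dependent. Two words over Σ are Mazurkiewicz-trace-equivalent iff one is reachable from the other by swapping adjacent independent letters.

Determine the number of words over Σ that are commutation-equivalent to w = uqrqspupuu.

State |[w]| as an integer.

180

drop 0:u onto floor
drop 1:q onto {0:u}
drop 2:r onto {0:u}
drop 3:q onto {1:q}
drop 4:s onto floor
drop 5:p onto {2:r, 3:q, 4:s}
drop 6:u onto {2:r, 3:q}
drop 7:p onto {5:p}
drop 8:u onto {6:u}
drop 9:u onto {8:u}
ground layer = {0:u, 4:s}
drop-orders for the pieces not yet dropped (sum over which currently-grounded one goes next):
  1 to go: {7} 1  {9} 1
  2 to go: {5,7} 1  {7,9} 2  {8,9} 1
  3 to go: {4,5,7} 1  {5,7,9} 3  {6,8,9} 1  {7,8,9} 3
  4 to go: {4,5,7,9} 4  {5,7,8,9} 6  {6,7,8,9} 4
  5 to go: {4,5,7,8,9} 10  {5,6,7,8,9} 10
  6 to go: {2,5,6,7,8,9} 10  {3,5,6,7,8,9} 10  {4,5,6,7,8,9} 20
  7 to go: {1,3,5,6,7,8,9} 10  {2,3,5,6,7,8,9} 20  {2,4,5,6,7,8,9} 30  {3,4,5,6,7,8,9} 30
  8 to go: {1,2,3,5,6,7,8,9} 30  {1,3,4,5,6,7,8,9} 40  {2,3,4,5,6,7,8,9} 80
  if 0:u drops first: 150 orders
  if 4:s drops first: 30 orders
heap linearizations: 180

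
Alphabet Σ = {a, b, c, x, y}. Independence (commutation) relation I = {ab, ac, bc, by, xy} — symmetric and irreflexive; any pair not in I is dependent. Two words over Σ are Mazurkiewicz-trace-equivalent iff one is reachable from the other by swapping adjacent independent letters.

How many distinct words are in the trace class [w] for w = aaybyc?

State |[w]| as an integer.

6

piece 0:a — minimal
piece 1:a rests on {0:a}
piece 2:y rests on {1:a}
piece 3:b — minimal
piece 4:y rests on {2:y}
piece 5:c rests on {4:y}
minimal pieces: {0:a, 3:b}
ways to finish when only these pieces remain (= sum over removing one remaining piece with nothing left below it):
  1 left: {3}→1  {5}→1
  2 left: {3,5}→2  {4,5}→1
  3 left: {2,4,5}→1  {3,4,5}→3
  4 left: {1,2,4,5}→1  {2,3,4,5}→4
  placing 0:a first → 5 extensions
  placing 3:b first → 1 extensions
total linear extensions = 6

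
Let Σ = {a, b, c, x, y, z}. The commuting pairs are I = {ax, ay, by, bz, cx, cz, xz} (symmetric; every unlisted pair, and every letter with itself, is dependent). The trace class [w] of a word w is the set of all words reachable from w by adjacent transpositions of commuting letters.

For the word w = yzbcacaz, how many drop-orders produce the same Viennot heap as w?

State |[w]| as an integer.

#0=y has no predecessor
#1=z depends on [0:y]
#2=b has no predecessor
#3=c depends on [0:y, 2:b]
#4=a depends on [1:z, 3:c]
#5=c depends on [4:a]
#6=a depends on [5:c]
#7=z depends on [6:a]
sources: [0:y, 2:b]
N(rest) = Σ N(rest − s) over sources s of rest; N(one piece) = 1:
  size 1 → [7]=1
  size 2 → [6,7]=1
  size 3 → [5,6,7]=1
  size 4 → [4,5,6,7]=1
  size 5 → [1,4,5,6,7]=1  [3,4,5,6,7]=1
  size 6 → [1,3,4,5,6,7]=2  [2,3,4,5,6,7]=1
  first=0(y) contributes 3
  first=2(b) contributes 2
|[w]| = 5

5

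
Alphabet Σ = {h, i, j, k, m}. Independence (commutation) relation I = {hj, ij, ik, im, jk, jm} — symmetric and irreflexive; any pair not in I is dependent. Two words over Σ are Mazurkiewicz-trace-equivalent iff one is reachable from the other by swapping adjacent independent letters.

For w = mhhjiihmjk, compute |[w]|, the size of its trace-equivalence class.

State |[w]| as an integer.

drop 0:m onto floor
drop 1:h onto {0:m}
drop 2:h onto {1:h}
drop 3:j onto floor
drop 4:i onto {2:h}
drop 5:i onto {4:i}
drop 6:h onto {5:i}
drop 7:m onto {6:h}
drop 8:j onto {3:j}
drop 9:k onto {7:m}
ground layer = {0:m, 3:j}
drop-orders for the pieces not yet dropped (sum over which currently-grounded one goes next):
  1 to go: {8} 1  {9} 1
  2 to go: {3,8} 1  {7,9} 1  {8,9} 2
  3 to go: {3,8,9} 3  {6,7,9} 1  {7,8,9} 3
  4 to go: {3,7,8,9} 6  {5,6,7,9} 1  {6,7,8,9} 4
  5 to go: {3,6,7,8,9} 10  {4,5,6,7,9} 1  {5,6,7,8,9} 5
  6 to go: {2,4,5,6,7,9} 1  {3,5,6,7,8,9} 15  {4,5,6,7,8,9} 6
  7 to go: {1,2,4,5,6,7,9} 1  {2,4,5,6,7,8,9} 7  {3,4,5,6,7,8,9} 21
  8 to go: {0,1,2,4,5,6,7,9} 1  {1,2,4,5,6,7,8,9} 8  {2,3,4,5,6,7,8,9} 28
  if 0:m drops first: 36 orders
  if 3:j drops first: 9 orders
heap linearizations: 45

45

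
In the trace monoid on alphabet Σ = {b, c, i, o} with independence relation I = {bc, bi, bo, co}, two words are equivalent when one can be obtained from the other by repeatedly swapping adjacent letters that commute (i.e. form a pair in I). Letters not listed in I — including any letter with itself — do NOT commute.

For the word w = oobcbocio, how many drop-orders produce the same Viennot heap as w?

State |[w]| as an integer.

360

#0=o has no predecessor
#1=o depends on [0:o]
#2=b has no predecessor
#3=c has no predecessor
#4=b depends on [2:b]
#5=o depends on [1:o]
#6=c depends on [3:c]
#7=i depends on [5:o, 6:c]
#8=o depends on [7:i]
sources: [0:o, 2:b, 3:c]
N(rest) = Σ N(rest − s) over sources s of rest; N(one piece) = 1:
  size 1 → [4]=1  [8]=1
  size 2 → [2,4]=1  [4,8]=2  [7,8]=1
  size 3 → [2,4,8]=3  [4,7,8]=3  [5,7,8]=1  [6,7,8]=1
  size 4 → [1,5,7,8]=1  [2,4,7,8]=6  [3,6,7,8]=1  [4,5,7,8]=4  [4,6,7,8]=4  [5,6,7,8]=2
  size 5 → [0,1,5,7,8]=1  [1,4,5,7,8]=5  [1,5,6,7,8]=3  [2,4,5,7,8]=10  [2,4,6,7,8]=10  [3,4,6,7,8]=5  [3,5,6,7,8]=3  [4,5,6,7,8]=10
  size 6 → [0,1,4,5,7,8]=6  [0,1,5,6,7,8]=4  [1,2,4,5,7,8]=15  [1,3,5,6,7,8]=6  [1,4,5,6,7,8]=18  [2,3,4,6,7,8]=15  [2,4,5,6,7,8]=30  [3,4,5,6,7,8]=18
  size 7 → [0,1,2,4,5,7,8]=21  [0,1,3,5,6,7,8]=10  [0,1,4,5,6,7,8]=28  [1,2,4,5,6,7,8]=63  [1,3,4,5,6,7,8]=42  [2,3,4,5,6,7,8]=63
  first=0(o) contributes 168
  first=2(b) contributes 80
  first=3(c) contributes 112
|[w]| = 360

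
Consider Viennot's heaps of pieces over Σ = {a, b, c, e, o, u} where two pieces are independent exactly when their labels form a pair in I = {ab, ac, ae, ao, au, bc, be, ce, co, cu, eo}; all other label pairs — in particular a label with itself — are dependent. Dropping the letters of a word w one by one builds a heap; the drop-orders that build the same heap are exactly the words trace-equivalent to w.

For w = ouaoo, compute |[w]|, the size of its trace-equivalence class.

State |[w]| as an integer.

piece 0:o — minimal
piece 1:u rests on {0:o}
piece 2:a — minimal
piece 3:o rests on {1:u}
piece 4:o rests on {3:o}
minimal pieces: {0:o, 2:a}
ways to finish when only these pieces remain (= sum over removing one remaining piece with nothing left below it):
  1 left: {2}→1  {4}→1
  2 left: {2,4}→2  {3,4}→1
  3 left: {1,3,4}→1  {2,3,4}→3
  placing 0:o first → 4 extensions
  placing 2:a first → 1 extensions
total linear extensions = 5

5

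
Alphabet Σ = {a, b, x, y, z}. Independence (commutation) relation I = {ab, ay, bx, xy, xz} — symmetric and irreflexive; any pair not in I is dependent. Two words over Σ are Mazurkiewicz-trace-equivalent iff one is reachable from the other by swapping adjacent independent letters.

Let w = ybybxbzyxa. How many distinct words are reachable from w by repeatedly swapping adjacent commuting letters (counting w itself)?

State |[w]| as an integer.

#0=y has no predecessor
#1=b depends on [0:y]
#2=y depends on [1:b]
#3=b depends on [2:y]
#4=x has no predecessor
#5=b depends on [3:b]
#6=z depends on [5:b]
#7=y depends on [6:z]
#8=x depends on [4:x]
#9=a depends on [6:z, 8:x]
sources: [0:y, 4:x]
N(rest) = Σ N(rest − s) over sources s of rest; N(one piece) = 1:
  size 1 → [7]=1  [9]=1
  size 2 → [7,9]=2  [8,9]=1
  size 3 → [4,8,9]=1  [6,7,9]=2  [7,8,9]=3
  size 4 → [4,7,8,9]=4  [5,6,7,9]=2  [6,7,8,9]=5
  size 5 → [3,5,6,7,9]=2  [4,6,7,8,9]=9  [5,6,7,8,9]=7
  size 6 → [2,3,5,6,7,9]=2  [3,5,6,7,8,9]=9  [4,5,6,7,8,9]=16
  size 7 → [1,2,3,5,6,7,9]=2  [2,3,5,6,7,8,9]=11  [3,4,5,6,7,8,9]=25
  size 8 → [0,1,2,3,5,6,7,9]=2  [1,2,3,5,6,7,8,9]=13  [2,3,4,5,6,7,8,9]=36
  first=0(y) contributes 49
  first=4(x) contributes 15
|[w]| = 64

64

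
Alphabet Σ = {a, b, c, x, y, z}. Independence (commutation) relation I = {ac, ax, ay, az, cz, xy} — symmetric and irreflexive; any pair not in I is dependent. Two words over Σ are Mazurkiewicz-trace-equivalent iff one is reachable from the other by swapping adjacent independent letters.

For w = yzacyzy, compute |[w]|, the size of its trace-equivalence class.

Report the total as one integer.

piece 0:y — minimal
piece 1:z rests on {0:y}
piece 2:a — minimal
piece 3:c rests on {0:y}
piece 4:y rests on {1:z, 3:c}
piece 5:z rests on {4:y}
piece 6:y rests on {5:z}
minimal pieces: {0:y, 2:a}
ways to finish when only these pieces remain (= sum over removing one remaining piece with nothing left below it):
  1 left: {2}→1  {6}→1
  2 left: {2,6}→2  {5,6}→1
  3 left: {2,5,6}→3  {4,5,6}→1
  4 left: {1,4,5,6}→1  {2,4,5,6}→4  {3,4,5,6}→1
  5 left: {1,2,4,5,6}→5  {1,3,4,5,6}→2  {2,3,4,5,6}→5
  placing 0:y first → 12 extensions
  placing 2:a first → 2 extensions
total linear extensions = 14

14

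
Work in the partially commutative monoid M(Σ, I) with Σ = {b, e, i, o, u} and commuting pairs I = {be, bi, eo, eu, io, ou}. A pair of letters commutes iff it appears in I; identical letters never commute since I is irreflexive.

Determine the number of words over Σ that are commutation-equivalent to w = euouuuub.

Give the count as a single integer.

48

0(e) covers ∅
1(u) covers ∅
2(o) covers ∅
3(u) covers 1:u
4(u) covers 3:u
5(u) covers 4:u
6(u) covers 5:u
7(b) covers 2:o, 6:u
floor of heap: 0:e, 1:u, 2:o
completions by unplaced set U, small U first (add the entries for U minus each lowest piece of U):
  |U|=1: {0}:1  {7}:1
  |U|=2: {0,7}:2  {2,7}:1  {6,7}:1
  |U|=3: {0,2,7}:3  {0,6,7}:3  {2,6,7}:2  {5,6,7}:1
  |U|=4: {0,2,6,7}:8  {0,5,6,7}:4  {2,5,6,7}:3  {4,5,6,7}:1
  |U|=5: {0,2,5,6,7}:15  {0,4,5,6,7}:5  {2,4,5,6,7}:4  {3,4,5,6,7}:1
  |U|=6: {0,2,4,5,6,7}:24  {0,3,4,5,6,7}:6  {1,3,4,5,6,7}:1  {2,3,4,5,6,7}:5
  start at 0(e): 6
  start at 1(u): 35
  start at 2(o): 7
sum over floor = 48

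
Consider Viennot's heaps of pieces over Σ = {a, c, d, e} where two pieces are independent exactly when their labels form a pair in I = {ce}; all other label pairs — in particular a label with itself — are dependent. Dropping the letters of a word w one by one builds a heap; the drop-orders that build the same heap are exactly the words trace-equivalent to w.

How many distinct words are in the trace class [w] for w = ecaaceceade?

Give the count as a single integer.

12

0(e) covers ∅
1(c) covers ∅
2(a) covers 0:e, 1:c
3(a) covers 2:a
4(c) covers 3:a
5(e) covers 3:a
6(c) covers 4:c
7(e) covers 5:e
8(a) covers 6:c, 7:e
9(d) covers 8:a
10(e) covers 9:d
floor of heap: 0:e, 1:c
completions by unplaced set U, small U first (add the entries for U minus each lowest piece of U):
  |U|=1: {10}:1
  |U|=2: {9,10}:1
  |U|=3: {8,9,10}:1
  |U|=4: {6,8,9,10}:1  {7,8,9,10}:1
  |U|=5: {4,6,8,9,10}:1  {5,7,8,9,10}:1  {6,7,8,9,10}:2
  |U|=6: {4,6,7,8,9,10}:3  {5,6,7,8,9,10}:3
  |U|=7: {4,5,6,7,8,9,10}:6
  |U|=8: {3,4,5,6,7,8,9,10}:6
  |U|=9: {2,3,4,5,6,7,8,9,10}:6
  start at 0(e): 6
  start at 1(c): 6
sum over floor = 12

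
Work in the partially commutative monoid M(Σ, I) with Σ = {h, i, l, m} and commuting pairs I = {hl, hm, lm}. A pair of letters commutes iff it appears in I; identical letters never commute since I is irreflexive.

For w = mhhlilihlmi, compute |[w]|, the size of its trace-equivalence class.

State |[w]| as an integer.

drop 0:m onto floor
drop 1:h onto floor
drop 2:h onto {1:h}
drop 3:l onto floor
drop 4:i onto {0:m, 2:h, 3:l}
drop 5:l onto {4:i}
drop 6:i onto {5:l}
drop 7:h onto {6:i}
drop 8:l onto {6:i}
drop 9:m onto {6:i}
drop 10:i onto {7:h, 8:l, 9:m}
ground layer = {0:m, 1:h, 3:l}
drop-orders for the pieces not yet dropped (sum over which currently-grounded one goes next):
  1 to go: {10} 1
  2 to go: {7,10} 1  {8,10} 1  {9,10} 1
  3 to go: {7,8,10} 2  {7,9,10} 2  {8,9,10} 2
  4 to go: {7,8,9,10} 6
  5 to go: {6,7,8,9,10} 6
  6 to go: {5,6,7,8,9,10} 6
  7 to go: {4,5,6,7,8,9,10} 6
  8 to go: {0,4,5,6,7,8,9,10} 6  {2,4,5,6,7,8,9,10} 6  {3,4,5,6,7,8,9,10} 6
  9 to go: {0,2,4,5,6,7,8,9,10} 12  {0,3,4,5,6,7,8,9,10} 12  {1,2,4,5,6,7,8,9,10} 6  {2,3,4,5,6,7,8,9,10} 12
  if 0:m drops first: 18 orders
  if 1:h drops first: 36 orders
  if 3:l drops first: 18 orders
heap linearizations: 72

72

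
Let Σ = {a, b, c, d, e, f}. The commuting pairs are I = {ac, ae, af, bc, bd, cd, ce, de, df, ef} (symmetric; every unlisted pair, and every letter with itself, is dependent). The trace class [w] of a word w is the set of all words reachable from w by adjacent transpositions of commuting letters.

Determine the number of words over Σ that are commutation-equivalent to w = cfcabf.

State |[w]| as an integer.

drop 0:c onto floor
drop 1:f onto {0:c}
drop 2:c onto {1:f}
drop 3:a onto floor
drop 4:b onto {1:f, 3:a}
drop 5:f onto {2:c, 4:b}
ground layer = {0:c, 3:a}
drop-orders for the pieces not yet dropped (sum over which currently-grounded one goes next):
  1 to go: {5} 1
  2 to go: {2,5} 1  {4,5} 1
  3 to go: {2,4,5} 2  {3,4,5} 1
  4 to go: {1,2,4,5} 2  {2,3,4,5} 3
  if 0:c drops first: 5 orders
  if 3:a drops first: 2 orders
heap linearizations: 7

7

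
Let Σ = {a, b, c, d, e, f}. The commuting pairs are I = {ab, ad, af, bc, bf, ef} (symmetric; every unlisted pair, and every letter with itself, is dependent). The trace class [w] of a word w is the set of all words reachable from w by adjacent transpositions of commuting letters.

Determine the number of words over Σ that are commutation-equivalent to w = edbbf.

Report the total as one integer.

piece 0:e — minimal
piece 1:d rests on {0:e}
piece 2:b rests on {1:d}
piece 3:b rests on {2:b}
piece 4:f rests on {1:d}
minimal pieces: {0:e}
ways to finish when only these pieces remain (= sum over removing one remaining piece with nothing left below it):
  1 left: {3}→1  {4}→1
  2 left: {2,3}→1  {3,4}→2
  3 left: {2,3,4}→3
  placing 0:e first → 3 extensions

3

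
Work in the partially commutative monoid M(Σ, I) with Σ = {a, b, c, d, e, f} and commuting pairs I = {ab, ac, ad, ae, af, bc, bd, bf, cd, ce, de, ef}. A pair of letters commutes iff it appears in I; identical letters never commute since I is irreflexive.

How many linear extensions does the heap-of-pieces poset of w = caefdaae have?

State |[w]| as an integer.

piece 0:c — minimal
piece 1:a — minimal
piece 2:e — minimal
piece 3:f rests on {0:c}
piece 4:d rests on {3:f}
piece 5:a rests on {1:a}
piece 6:a rests on {5:a}
piece 7:e rests on {2:e}
minimal pieces: {0:c, 1:a, 2:e}
ways to finish when only these pieces remain (= sum over removing one remaining piece with nothing left below it):
  1 left: {4}→1  {6}→1  {7}→1
  2 left: {2,7}→1  {3,4}→1  {4,6}→2  {4,7}→2  {5,6}→1  {6,7}→2
  3 left: {0,3,4}→1  {1,5,6}→1  {2,4,7}→3  {2,6,7}→3  {3,4,6}→3  {3,4,7}→3  {4,5,6}→3  {4,6,7}→6  {5,6,7}→3
  4 left: {0,3,4,6}→4  {0,3,4,7}→4  {1,4,5,6}→4  {1,5,6,7}→4  {2,3,4,7}→6  {2,4,6,7}→12  {2,5,6,7}→6  {3,4,5,6}→6  {3,4,6,7}→12  {4,5,6,7}→12
  5 left: {0,2,3,4,7}→10  {0,3,4,5,6}→10  {0,3,4,6,7}→20  {1,2,5,6,7}→10  {1,3,4,5,6}→10  {1,4,5,6,7}→20  {2,3,4,6,7}→30  {2,4,5,6,7}→30  {3,4,5,6,7}→30
  6 left: {0,1,3,4,5,6}→20  {0,2,3,4,6,7}→60  {0,3,4,5,6,7}→60  {1,2,4,5,6,7}→60  {1,3,4,5,6,7}→60  {2,3,4,5,6,7}→90
  placing 0:c first → 210 extensions
  placing 1:a first → 210 extensions
  placing 2:e first → 140 extensions
total linear extensions = 560

560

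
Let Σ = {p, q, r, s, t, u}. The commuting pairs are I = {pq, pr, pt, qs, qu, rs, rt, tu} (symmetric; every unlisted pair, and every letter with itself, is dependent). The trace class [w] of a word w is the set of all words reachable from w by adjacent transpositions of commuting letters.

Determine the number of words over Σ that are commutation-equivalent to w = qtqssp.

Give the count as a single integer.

4

#0=q has no predecessor
#1=t depends on [0:q]
#2=q depends on [1:t]
#3=s depends on [1:t]
#4=s depends on [3:s]
#5=p depends on [4:s]
sources: [0:q]
N(rest) = Σ N(rest − s) over sources s of rest; N(one piece) = 1:
  size 1 → [2]=1  [5]=1
  size 2 → [2,5]=2  [4,5]=1
  size 3 → [2,4,5]=3  [3,4,5]=1
  size 4 → [2,3,4,5]=4
  first=0(q) contributes 4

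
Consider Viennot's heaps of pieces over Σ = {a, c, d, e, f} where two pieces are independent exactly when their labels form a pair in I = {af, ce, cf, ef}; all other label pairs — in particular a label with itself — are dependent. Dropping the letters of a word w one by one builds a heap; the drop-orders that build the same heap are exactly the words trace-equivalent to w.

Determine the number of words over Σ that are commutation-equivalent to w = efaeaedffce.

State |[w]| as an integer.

72

0(e) covers ∅
1(f) covers ∅
2(a) covers 0:e
3(e) covers 2:a
4(a) covers 3:e
5(e) covers 4:a
6(d) covers 1:f, 5:e
7(f) covers 6:d
8(f) covers 7:f
9(c) covers 6:d
10(e) covers 6:d
floor of heap: 0:e, 1:f
completions by unplaced set U, small U first (add the entries for U minus each lowest piece of U):
  |U|=1: {8}:1  {9}:1  {10}:1
  |U|=2: {7,8}:1  {8,9}:2  {8,10}:2  {9,10}:2
  |U|=3: {7,8,9}:3  {7,8,10}:3  {8,9,10}:6
  |U|=4: {7,8,9,10}:12
  |U|=5: {6,7,8,9,10}:12
  |U|=6: {1,6,7,8,9,10}:12  {5,6,7,8,9,10}:12
  |U|=7: {1,5,6,7,8,9,10}:24  {4,5,6,7,8,9,10}:12
  |U|=8: {1,4,5,6,7,8,9,10}:36  {3,4,5,6,7,8,9,10}:12
  |U|=9: {1,3,4,5,6,7,8,9,10}:48  {2,3,4,5,6,7,8,9,10}:12
  start at 0(e): 60
  start at 1(f): 12
sum over floor = 72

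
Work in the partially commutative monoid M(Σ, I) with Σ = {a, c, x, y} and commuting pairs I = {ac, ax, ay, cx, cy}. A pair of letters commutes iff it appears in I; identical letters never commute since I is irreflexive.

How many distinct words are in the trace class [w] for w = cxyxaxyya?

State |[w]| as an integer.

252

piece 0:c — minimal
piece 1:x — minimal
piece 2:y rests on {1:x}
piece 3:x rests on {2:y}
piece 4:a — minimal
piece 5:x rests on {3:x}
piece 6:y rests on {5:x}
piece 7:y rests on {6:y}
piece 8:a rests on {4:a}
minimal pieces: {0:c, 1:x, 4:a}
ways to finish when only these pieces remain (= sum over removing one remaining piece with nothing left below it):
  1 left: {0}→1  {7}→1  {8}→1
  2 left: {0,7}→2  {0,8}→2  {4,8}→1  {6,7}→1  {7,8}→2
  3 left: {0,4,8}→3  {0,6,7}→3  {0,7,8}→6  {4,7,8}→3  {5,6,7}→1  {6,7,8}→3
  4 left: {0,4,7,8}→12  {0,5,6,7}→4  {0,6,7,8}→12  {3,5,6,7}→1  {4,6,7,8}→6  {5,6,7,8}→4
  5 left: {0,3,5,6,7}→5  {0,4,6,7,8}→30  {0,5,6,7,8}→20  {2,3,5,6,7}→1  {3,5,6,7,8}→5  {4,5,6,7,8}→10
  6 left: {0,2,3,5,6,7}→6  {0,3,5,6,7,8}→30  {0,4,5,6,7,8}→60  {1,2,3,5,6,7}→1  {2,3,5,6,7,8}→6  {3,4,5,6,7,8}→15
  7 left: {0,1,2,3,5,6,7}→7  {0,2,3,5,6,7,8}→42  {0,3,4,5,6,7,8}→105  {1,2,3,5,6,7,8}→7  {2,3,4,5,6,7,8}→21
  placing 0:c first → 28 extensions
  placing 1:x first → 168 extensions
  placing 4:a first → 56 extensions
total linear extensions = 252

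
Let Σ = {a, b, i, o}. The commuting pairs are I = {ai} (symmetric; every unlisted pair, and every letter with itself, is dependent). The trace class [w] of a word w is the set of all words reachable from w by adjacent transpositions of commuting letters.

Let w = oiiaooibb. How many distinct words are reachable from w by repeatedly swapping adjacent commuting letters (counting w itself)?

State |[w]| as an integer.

0(o) covers ∅
1(i) covers 0:o
2(i) covers 1:i
3(a) covers 0:o
4(o) covers 2:i, 3:a
5(o) covers 4:o
6(i) covers 5:o
7(b) covers 6:i
8(b) covers 7:b
floor of heap: 0:o
completions by unplaced set U, small U first (add the entries for U minus each lowest piece of U):
  |U|=1: {8}:1
  |U|=2: {7,8}:1
  |U|=3: {6,7,8}:1
  |U|=4: {5,6,7,8}:1
  |U|=5: {4,5,6,7,8}:1
  |U|=6: {2,4,5,6,7,8}:1  {3,4,5,6,7,8}:1
  |U|=7: {1,2,4,5,6,7,8}:1  {2,3,4,5,6,7,8}:2
  start at 0(o): 3

3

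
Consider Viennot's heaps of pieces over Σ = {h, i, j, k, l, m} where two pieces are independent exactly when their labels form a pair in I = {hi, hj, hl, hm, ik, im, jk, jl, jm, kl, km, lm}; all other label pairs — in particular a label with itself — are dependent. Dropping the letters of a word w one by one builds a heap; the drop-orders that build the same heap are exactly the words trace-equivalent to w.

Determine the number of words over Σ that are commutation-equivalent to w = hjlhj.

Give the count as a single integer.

30

piece 0:h — minimal
piece 1:j — minimal
piece 2:l — minimal
piece 3:h rests on {0:h}
piece 4:j rests on {1:j}
minimal pieces: {0:h, 1:j, 2:l}
ways to finish when only these pieces remain (= sum over removing one remaining piece with nothing left below it):
  1 left: {2}→1  {3}→1  {4}→1
  2 left: {0,3}→1  {1,4}→1  {2,3}→2  {2,4}→2  {3,4}→2
  3 left: {0,2,3}→3  {0,3,4}→3  {1,2,4}→3  {1,3,4}→3  {2,3,4}→6
  placing 0:h first → 12 extensions
  placing 1:j first → 12 extensions
  placing 2:l first → 6 extensions
total linear extensions = 30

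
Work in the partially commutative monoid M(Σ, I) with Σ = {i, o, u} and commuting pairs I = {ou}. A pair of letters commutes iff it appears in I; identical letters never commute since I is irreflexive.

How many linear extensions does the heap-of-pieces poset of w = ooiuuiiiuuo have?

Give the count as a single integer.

0(o) covers ∅
1(o) covers 0:o
2(i) covers 1:o
3(u) covers 2:i
4(u) covers 3:u
5(i) covers 4:u
6(i) covers 5:i
7(i) covers 6:i
8(u) covers 7:i
9(u) covers 8:u
10(o) covers 7:i
floor of heap: 0:o
completions by unplaced set U, small U first (add the entries for U minus each lowest piece of U):
  |U|=1: {9}:1  {10}:1
  |U|=2: {8,9}:1  {9,10}:2
  |U|=3: {8,9,10}:3
  |U|=4: {7,8,9,10}:3
  |U|=5: {6,7,8,9,10}:3
  |U|=6: {5,6,7,8,9,10}:3
  |U|=7: {4,5,6,7,8,9,10}:3
  |U|=8: {3,4,5,6,7,8,9,10}:3
  |U|=9: {2,3,4,5,6,7,8,9,10}:3
  start at 0(o): 3

3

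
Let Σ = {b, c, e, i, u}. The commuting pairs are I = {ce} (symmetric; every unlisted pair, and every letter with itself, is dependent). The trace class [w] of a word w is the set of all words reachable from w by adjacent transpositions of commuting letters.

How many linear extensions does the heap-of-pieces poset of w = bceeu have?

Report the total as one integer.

3

0(b) covers ∅
1(c) covers 0:b
2(e) covers 0:b
3(e) covers 2:e
4(u) covers 1:c, 3:e
floor of heap: 0:b
completions by unplaced set U, small U first (add the entries for U minus each lowest piece of U):
  |U|=1: {4}:1
  |U|=2: {1,4}:1  {3,4}:1
  |U|=3: {1,3,4}:2  {2,3,4}:1
  start at 0(b): 3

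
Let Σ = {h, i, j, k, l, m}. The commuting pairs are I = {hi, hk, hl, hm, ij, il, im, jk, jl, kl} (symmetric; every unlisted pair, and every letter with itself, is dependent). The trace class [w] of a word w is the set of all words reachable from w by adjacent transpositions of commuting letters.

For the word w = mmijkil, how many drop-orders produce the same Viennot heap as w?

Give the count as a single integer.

44

piece 0:m — minimal
piece 1:m rests on {0:m}
piece 2:i — minimal
piece 3:j rests on {1:m}
piece 4:k rests on {1:m, 2:i}
piece 5:i rests on {4:k}
piece 6:l rests on {1:m}
minimal pieces: {0:m, 2:i}
ways to finish when only these pieces remain (= sum over removing one remaining piece with nothing left below it):
  1 left: {3}→1  {5}→1  {6}→1
  2 left: {3,5}→2  {3,6}→2  {4,5}→1  {5,6}→2
  3 left: {2,4,5}→1  {3,4,5}→3  {3,5,6}→6  {4,5,6}→3
  4 left: {2,3,4,5}→4  {2,4,5,6}→4  {3,4,5,6}→12
  5 left: {1,3,4,5,6}→12  {2,3,4,5,6}→20
  placing 0:m first → 32 extensions
  placing 2:i first → 12 extensions
total linear extensions = 44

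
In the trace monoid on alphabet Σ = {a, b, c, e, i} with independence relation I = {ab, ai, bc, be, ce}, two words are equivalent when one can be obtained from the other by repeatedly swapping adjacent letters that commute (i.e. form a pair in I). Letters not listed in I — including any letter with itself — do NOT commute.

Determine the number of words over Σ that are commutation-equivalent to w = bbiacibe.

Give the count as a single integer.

8

piece 0:b — minimal
piece 1:b rests on {0:b}
piece 2:i rests on {1:b}
piece 3:a — minimal
piece 4:c rests on {2:i, 3:a}
piece 5:i rests on {4:c}
piece 6:b rests on {5:i}
piece 7:e rests on {5:i}
minimal pieces: {0:b, 3:a}
ways to finish when only these pieces remain (= sum over removing one remaining piece with nothing left below it):
  1 left: {6}→1  {7}→1
  2 left: {6,7}→2
  3 left: {5,6,7}→2
  4 left: {4,5,6,7}→2
  5 left: {2,4,5,6,7}→2  {3,4,5,6,7}→2
  6 left: {1,2,4,5,6,7}→2  {2,3,4,5,6,7}→4
  placing 0:b first → 6 extensions
  placing 3:a first → 2 extensions
total linear extensions = 8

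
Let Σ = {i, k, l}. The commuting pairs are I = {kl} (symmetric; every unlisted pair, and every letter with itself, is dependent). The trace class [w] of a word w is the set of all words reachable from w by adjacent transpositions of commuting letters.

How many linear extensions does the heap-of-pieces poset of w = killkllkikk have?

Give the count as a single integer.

#0=k has no predecessor
#1=i depends on [0:k]
#2=l depends on [1:i]
#3=l depends on [2:l]
#4=k depends on [1:i]
#5=l depends on [3:l]
#6=l depends on [5:l]
#7=k depends on [4:k]
#8=i depends on [6:l, 7:k]
#9=k depends on [8:i]
#10=k depends on [9:k]
sources: [0:k]
N(rest) = Σ N(rest − s) over sources s of rest; N(one piece) = 1:
  size 1 → [10]=1
  size 2 → [9,10]=1
  size 3 → [8,9,10]=1
  size 4 → [6,8,9,10]=1  [7,8,9,10]=1
  size 5 → [4,7,8,9,10]=1  [5,6,8,9,10]=1  [6,7,8,9,10]=2
  size 6 → [3,5,6,8,9,10]=1  [4,6,7,8,9,10]=3  [5,6,7,8,9,10]=3
  size 7 → [2,3,5,6,8,9,10]=1  [3,5,6,7,8,9,10]=4  [4,5,6,7,8,9,10]=6
  size 8 → [2,3,5,6,7,8,9,10]=5  [3,4,5,6,7,8,9,10]=10
  size 9 → [2,3,4,5,6,7,8,9,10]=15
  first=0(k) contributes 15

15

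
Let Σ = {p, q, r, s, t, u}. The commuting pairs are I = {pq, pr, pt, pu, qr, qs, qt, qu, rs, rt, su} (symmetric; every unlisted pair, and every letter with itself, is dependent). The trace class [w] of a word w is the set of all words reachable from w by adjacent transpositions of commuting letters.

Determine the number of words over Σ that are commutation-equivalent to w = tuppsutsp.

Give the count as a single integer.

drop 0:t onto floor
drop 1:u onto {0:t}
drop 2:p onto floor
drop 3:p onto {2:p}
drop 4:s onto {0:t, 3:p}
drop 5:u onto {1:u}
drop 6:t onto {4:s, 5:u}
drop 7:s onto {6:t}
drop 8:p onto {7:s}
ground layer = {0:t, 2:p}
drop-orders for the pieces not yet dropped (sum over which currently-grounded one goes next):
  1 to go: {8} 1
  2 to go: {7,8} 1
  3 to go: {6,7,8} 1
  4 to go: {4,6,7,8} 1  {5,6,7,8} 1
  5 to go: {1,5,6,7,8} 1  {3,4,6,7,8} 1  {4,5,6,7,8} 2
  6 to go: {1,4,5,6,7,8} 3  {2,3,4,6,7,8} 1  {3,4,5,6,7,8} 3
  7 to go: {0,1,4,5,6,7,8} 3  {1,3,4,5,6,7,8} 6  {2,3,4,5,6,7,8} 4
  if 0:t drops first: 10 orders
  if 2:p drops first: 9 orders
heap linearizations: 19

19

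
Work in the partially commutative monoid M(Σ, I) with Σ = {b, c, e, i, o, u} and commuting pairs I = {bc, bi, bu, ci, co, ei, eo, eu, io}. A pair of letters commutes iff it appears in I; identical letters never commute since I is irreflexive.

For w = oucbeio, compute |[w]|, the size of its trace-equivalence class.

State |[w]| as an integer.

37

#0=o has no predecessor
#1=u depends on [0:o]
#2=c depends on [1:u]
#3=b depends on [0:o]
#4=e depends on [2:c, 3:b]
#5=i depends on [1:u]
#6=o depends on [1:u, 3:b]
sources: [0:o]
N(rest) = Σ N(rest − s) over sources s of rest; N(one piece) = 1:
  size 1 → [4]=1  [5]=1  [6]=1
  size 2 → [2,4]=1  [4,5]=2  [4,6]=2  [5,6]=2
  size 3 → [2,4,5]=3  [2,4,6]=3  [3,4,6]=2  [4,5,6]=6
  size 4 → [2,3,4,6]=5  [2,4,5,6]=12  [3,4,5,6]=8
  size 5 → [1,2,4,5,6]=12  [2,3,4,5,6]=25
  first=0(o) contributes 37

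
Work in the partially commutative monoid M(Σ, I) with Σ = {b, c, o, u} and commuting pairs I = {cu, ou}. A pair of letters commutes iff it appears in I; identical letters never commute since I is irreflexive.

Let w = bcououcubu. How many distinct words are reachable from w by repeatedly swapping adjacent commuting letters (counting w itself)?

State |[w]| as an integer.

0(b) covers ∅
1(c) covers 0:b
2(o) covers 1:c
3(u) covers 0:b
4(o) covers 2:o
5(u) covers 3:u
6(c) covers 4:o
7(u) covers 5:u
8(b) covers 6:c, 7:u
9(u) covers 8:b
floor of heap: 0:b
completions by unplaced set U, small U first (add the entries for U minus each lowest piece of U):
  |U|=1: {9}:1
  |U|=2: {8,9}:1
  |U|=3: {6,8,9}:1  {7,8,9}:1
  |U|=4: {4,6,8,9}:1  {5,7,8,9}:1  {6,7,8,9}:2
  |U|=5: {2,4,6,8,9}:1  {3,5,7,8,9}:1  {4,6,7,8,9}:3  {5,6,7,8,9}:3
  |U|=6: {1,2,4,6,8,9}:1  {2,4,6,7,8,9}:4  {3,5,6,7,8,9}:4  {4,5,6,7,8,9}:6
  |U|=7: {1,2,4,6,7,8,9}:5  {2,4,5,6,7,8,9}:10  {3,4,5,6,7,8,9}:10
  |U|=8: {1,2,4,5,6,7,8,9}:15  {2,3,4,5,6,7,8,9}:20
  start at 0(b): 35

35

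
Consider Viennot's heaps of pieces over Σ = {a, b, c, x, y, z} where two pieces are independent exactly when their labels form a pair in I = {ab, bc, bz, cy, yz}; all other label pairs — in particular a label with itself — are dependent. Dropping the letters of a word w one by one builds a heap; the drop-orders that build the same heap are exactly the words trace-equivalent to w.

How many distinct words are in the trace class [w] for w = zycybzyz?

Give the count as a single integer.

0(z) covers ∅
1(y) covers ∅
2(c) covers 0:z
3(y) covers 1:y
4(b) covers 3:y
5(z) covers 2:c
6(y) covers 4:b
7(z) covers 5:z
floor of heap: 0:z, 1:y
completions by unplaced set U, small U first (add the entries for U minus each lowest piece of U):
  |U|=1: {6}:1  {7}:1
  |U|=2: {4,6}:1  {5,7}:1  {6,7}:2
  |U|=3: {2,5,7}:1  {3,4,6}:1  {4,6,7}:3  {5,6,7}:3
  |U|=4: {0,2,5,7}:1  {1,3,4,6}:1  {2,5,6,7}:4  {3,4,6,7}:4  {4,5,6,7}:6
  |U|=5: {0,2,5,6,7}:5  {1,3,4,6,7}:5  {2,4,5,6,7}:10  {3,4,5,6,7}:10
  |U|=6: {0,2,4,5,6,7}:15  {1,3,4,5,6,7}:15  {2,3,4,5,6,7}:20
  start at 0(z): 35
  start at 1(y): 35
sum over floor = 70

70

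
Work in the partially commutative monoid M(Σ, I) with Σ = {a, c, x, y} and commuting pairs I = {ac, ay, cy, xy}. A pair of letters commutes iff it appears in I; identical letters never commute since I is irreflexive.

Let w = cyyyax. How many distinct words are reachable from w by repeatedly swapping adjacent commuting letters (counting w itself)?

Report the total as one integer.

0(c) covers ∅
1(y) covers ∅
2(y) covers 1:y
3(y) covers 2:y
4(a) covers ∅
5(x) covers 0:c, 4:a
floor of heap: 0:c, 1:y, 4:a
completions by unplaced set U, small U first (add the entries for U minus each lowest piece of U):
  |U|=1: {3}:1  {5}:1
  |U|=2: {0,5}:1  {2,3}:1  {3,5}:2  {4,5}:1
  |U|=3: {0,3,5}:3  {0,4,5}:2  {1,2,3}:1  {2,3,5}:3  {3,4,5}:3
  |U|=4: {0,2,3,5}:6  {0,3,4,5}:8  {1,2,3,5}:4  {2,3,4,5}:6
  start at 0(c): 10
  start at 1(y): 20
  start at 4(a): 10
sum over floor = 40

40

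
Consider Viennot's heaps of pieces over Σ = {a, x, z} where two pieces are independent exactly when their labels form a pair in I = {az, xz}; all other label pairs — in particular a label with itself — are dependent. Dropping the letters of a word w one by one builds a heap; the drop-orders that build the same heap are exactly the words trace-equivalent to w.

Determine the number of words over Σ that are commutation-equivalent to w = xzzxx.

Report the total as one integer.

#0=x has no predecessor
#1=z has no predecessor
#2=z depends on [1:z]
#3=x depends on [0:x]
#4=x depends on [3:x]
sources: [0:x, 1:z]
N(rest) = Σ N(rest − s) over sources s of rest; N(one piece) = 1:
  size 1 → [2]=1  [4]=1
  size 2 → [1,2]=1  [2,4]=2  [3,4]=1
  size 3 → [0,3,4]=1  [1,2,4]=3  [2,3,4]=3
  first=0(x) contributes 6
  first=1(z) contributes 4
|[w]| = 10

10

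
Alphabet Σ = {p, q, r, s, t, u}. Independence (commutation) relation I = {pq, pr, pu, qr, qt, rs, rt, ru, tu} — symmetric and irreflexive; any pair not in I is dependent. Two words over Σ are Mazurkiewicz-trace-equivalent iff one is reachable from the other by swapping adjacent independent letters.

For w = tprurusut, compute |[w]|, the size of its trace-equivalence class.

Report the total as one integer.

piece 0:t — minimal
piece 1:p rests on {0:t}
piece 2:r — minimal
piece 3:u — minimal
piece 4:r rests on {2:r}
piece 5:u rests on {3:u}
piece 6:s rests on {1:p, 5:u}
piece 7:u rests on {6:s}
piece 8:t rests on {6:s}
minimal pieces: {0:t, 2:r, 3:u}
ways to finish when only these pieces remain (= sum over removing one remaining piece with nothing left below it):
  1 left: {4}→1  {7}→1  {8}→1
  2 left: {2,4}→1  {4,7}→2  {4,8}→2  {7,8}→2
  3 left: {2,4,7}→3  {2,4,8}→3  {4,7,8}→6  {6,7,8}→2
  4 left: {1,6,7,8}→2  {2,4,7,8}→12  {4,6,7,8}→8  {5,6,7,8}→2
  5 left: {0,1,6,7,8}→2  {1,4,6,7,8}→10  {1,5,6,7,8}→4  {2,4,6,7,8}→20  {3,5,6,7,8}→2  {4,5,6,7,8}→10
  6 left: {0,1,4,6,7,8}→12  {0,1,5,6,7,8}→6  {1,2,4,6,7,8}→30  {1,3,5,6,7,8}→6  {1,4,5,6,7,8}→24  {2,4,5,6,7,8}→30  {3,4,5,6,7,8}→12
  7 left: {0,1,2,4,6,7,8}→42  {0,1,3,5,6,7,8}→12  {0,1,4,5,6,7,8}→42  {1,2,4,5,6,7,8}→84  {1,3,4,5,6,7,8}→42  {2,3,4,5,6,7,8}→42
  placing 0:t first → 168 extensions
  placing 2:r first → 96 extensions
  placing 3:u first → 168 extensions
total linear extensions = 432

432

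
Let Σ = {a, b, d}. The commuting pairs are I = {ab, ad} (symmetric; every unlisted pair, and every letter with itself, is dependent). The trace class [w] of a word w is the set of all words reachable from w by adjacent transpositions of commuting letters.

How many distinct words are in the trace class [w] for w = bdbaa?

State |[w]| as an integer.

10

drop 0:b onto floor
drop 1:d onto {0:b}
drop 2:b onto {1:d}
drop 3:a onto floor
drop 4:a onto {3:a}
ground layer = {0:b, 3:a}
drop-orders for the pieces not yet dropped (sum over which currently-grounded one goes next):
  1 to go: {2} 1  {4} 1
  2 to go: {1,2} 1  {2,4} 2  {3,4} 1
  3 to go: {0,1,2} 1  {1,2,4} 3  {2,3,4} 3
  if 0:b drops first: 6 orders
  if 3:a drops first: 4 orders
heap linearizations: 10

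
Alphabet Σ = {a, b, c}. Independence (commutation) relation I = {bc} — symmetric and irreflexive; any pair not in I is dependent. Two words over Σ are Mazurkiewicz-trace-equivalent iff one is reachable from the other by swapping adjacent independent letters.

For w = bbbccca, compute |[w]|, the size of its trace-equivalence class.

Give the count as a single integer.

20

drop 0:b onto floor
drop 1:b onto {0:b}
drop 2:b onto {1:b}
drop 3:c onto floor
drop 4:c onto {3:c}
drop 5:c onto {4:c}
drop 6:a onto {2:b, 5:c}
ground layer = {0:b, 3:c}
drop-orders for the pieces not yet dropped (sum over which currently-grounded one goes next):
  1 to go: {6} 1
  2 to go: {2,6} 1  {5,6} 1
  3 to go: {1,2,6} 1  {2,5,6} 2  {4,5,6} 1
  4 to go: {0,1,2,6} 1  {1,2,5,6} 3  {2,4,5,6} 3  {3,4,5,6} 1
  5 to go: {0,1,2,5,6} 4  {1,2,4,5,6} 6  {2,3,4,5,6} 4
  if 0:b drops first: 10 orders
  if 3:c drops first: 10 orders
heap linearizations: 20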